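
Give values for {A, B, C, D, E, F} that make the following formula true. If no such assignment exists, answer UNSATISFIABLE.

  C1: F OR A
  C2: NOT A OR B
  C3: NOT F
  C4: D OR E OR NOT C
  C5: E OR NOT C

(NOT F) alone gives F = false.
(A) alone gives A = true.
(B) alone gives B = true.
Branch on E: set E = false.
(NOT C) alone gives C = false.
All clauses hold; D can take either value.

A: true,  B: true,  C: false,  D: false,  E: false,  F: false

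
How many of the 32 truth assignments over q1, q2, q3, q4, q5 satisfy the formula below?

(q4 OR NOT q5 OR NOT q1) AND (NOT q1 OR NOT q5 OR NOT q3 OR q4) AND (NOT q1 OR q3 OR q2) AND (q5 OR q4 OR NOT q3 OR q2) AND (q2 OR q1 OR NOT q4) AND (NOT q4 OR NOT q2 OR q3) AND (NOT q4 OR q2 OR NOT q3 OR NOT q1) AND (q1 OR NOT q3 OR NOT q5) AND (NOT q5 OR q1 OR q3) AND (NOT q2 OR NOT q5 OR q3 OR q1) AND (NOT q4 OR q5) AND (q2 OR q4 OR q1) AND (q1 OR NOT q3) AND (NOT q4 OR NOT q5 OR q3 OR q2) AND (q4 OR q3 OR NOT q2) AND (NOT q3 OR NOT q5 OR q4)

There are 2^5 = 32 truth assignments over (q1, q2, q3, q4, q5).
Split on q1. With q1 = true, the clauses containing q1 are satisfied and NOT q1 drops from the rest; 2 of the 2^4 = 16 assignments to the other variables satisfy what remains.
With q1 = false, by the same count on the reduced clause set, 0 assignments work.
Total: 2 + 0 = 2.

2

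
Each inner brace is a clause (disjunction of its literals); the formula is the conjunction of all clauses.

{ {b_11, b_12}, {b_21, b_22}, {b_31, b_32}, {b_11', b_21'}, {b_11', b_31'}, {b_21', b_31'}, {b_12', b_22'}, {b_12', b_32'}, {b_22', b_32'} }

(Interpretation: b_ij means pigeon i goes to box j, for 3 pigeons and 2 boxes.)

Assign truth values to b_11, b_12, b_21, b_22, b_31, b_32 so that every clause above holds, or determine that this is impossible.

UNSATISFIABLE

Try b_11 = 1.
Unit clause (b_21') forces b_21 = 0.
Unit clause (b_22) forces b_22 = 1.
Unit clause (b_31') forces b_31 = 0.
Unit clause (b_32) forces b_32 = 1.
But (b_32') is also a unit clause — contradiction.
Undo b_11 and try b_11 = 0.
Unit clause (b_12) forces b_12 = 1.
Unit clause (b_22') forces b_22 = 0.
Unit clause (b_21) forces b_21 = 1.
Unit clause (b_31') forces b_31 = 0.
Unit clause (b_32) forces b_32 = 1.
But (b_32') is also a unit clause — contradiction.
Both values of b_11 lead to a conflict.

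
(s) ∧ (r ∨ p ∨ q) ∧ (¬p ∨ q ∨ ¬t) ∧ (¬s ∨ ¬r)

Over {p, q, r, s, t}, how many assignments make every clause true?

There are 2^5 = 32 truth assignments over (p, q, r, s, t).
Split on p. With p = True, the clauses containing p are satisfied and ¬p drops from the rest; 3 of the 2^4 = 16 assignments to the other variables satisfy what remains.
With p = False, by the same count on the reduced clause set, 2 assignments work.
Total: 3 + 2 = 5.

5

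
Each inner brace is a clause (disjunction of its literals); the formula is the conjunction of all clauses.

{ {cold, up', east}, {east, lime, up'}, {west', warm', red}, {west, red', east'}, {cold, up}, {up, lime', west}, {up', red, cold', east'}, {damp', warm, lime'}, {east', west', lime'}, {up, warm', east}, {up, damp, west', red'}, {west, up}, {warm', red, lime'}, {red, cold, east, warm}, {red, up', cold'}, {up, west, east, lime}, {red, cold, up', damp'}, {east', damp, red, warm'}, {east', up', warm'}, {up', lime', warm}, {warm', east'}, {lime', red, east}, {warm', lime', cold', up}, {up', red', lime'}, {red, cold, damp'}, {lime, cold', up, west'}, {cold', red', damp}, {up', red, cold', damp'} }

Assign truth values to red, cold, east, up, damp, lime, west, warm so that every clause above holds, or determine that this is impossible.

Case cold = 0:
Unit clause (up) forces up = 1.
Unit clause (east) forces east = 1.
Unit clause (warm') forces warm = 0.
Unit clause (lime') forces lime = 0.
Case west = 1:
Case red = 1:
No clause remains; damp is free.

red ↦ 1; cold ↦ 0; east ↦ 1; up ↦ 1; damp ↦ 1; lime ↦ 0; west ↦ 1; warm ↦ 0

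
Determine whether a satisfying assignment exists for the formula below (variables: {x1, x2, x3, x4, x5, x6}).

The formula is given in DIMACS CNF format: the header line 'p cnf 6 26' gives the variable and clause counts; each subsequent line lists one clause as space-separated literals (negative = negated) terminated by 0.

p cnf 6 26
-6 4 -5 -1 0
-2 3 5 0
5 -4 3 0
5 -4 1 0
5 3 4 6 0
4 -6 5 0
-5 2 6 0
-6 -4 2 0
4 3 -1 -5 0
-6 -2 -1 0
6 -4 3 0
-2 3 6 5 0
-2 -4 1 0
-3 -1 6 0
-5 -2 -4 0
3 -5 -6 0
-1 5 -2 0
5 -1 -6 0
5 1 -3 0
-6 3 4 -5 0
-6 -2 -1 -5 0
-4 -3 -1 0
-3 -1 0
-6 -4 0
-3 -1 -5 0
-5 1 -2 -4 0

Branch on x3: set x3 = False.
Branch on x2: set x2 = True.
The clause (x5) is unit, so x5 = True.
The clause (¬x4) is unit, so x4 = False.
The clause (¬x1) is unit, so x1 = False.
The clause (¬x6) is unit, so x6 = False.
This assignment satisfies each clause.
A satisfying assignment: x1=False, x2=True, x3=False, x4=False, x5=True, x6=False.

Yes, satisfiable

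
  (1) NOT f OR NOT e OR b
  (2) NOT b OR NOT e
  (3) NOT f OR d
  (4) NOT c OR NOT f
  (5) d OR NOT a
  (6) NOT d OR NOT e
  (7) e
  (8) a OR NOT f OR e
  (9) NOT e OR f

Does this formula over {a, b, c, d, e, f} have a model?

The clause (e) is unit, so e = true.
The clause (NOT b) is unit, so b = false.
The clause (NOT f) is unit, so f = false.
Now (f) is unsatisfied and unit — conflict.
No assignment satisfies every clause.

No, unsatisfiable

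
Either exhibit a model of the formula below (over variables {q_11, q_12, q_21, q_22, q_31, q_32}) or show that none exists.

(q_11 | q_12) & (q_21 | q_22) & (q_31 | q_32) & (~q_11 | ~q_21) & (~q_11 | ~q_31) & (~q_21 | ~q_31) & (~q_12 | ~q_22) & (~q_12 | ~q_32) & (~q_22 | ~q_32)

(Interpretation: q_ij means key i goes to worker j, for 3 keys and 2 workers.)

Suppose q_11 = 1.
(~q_21) alone gives q_21 = 0.
(q_22) alone gives q_22 = 1.
(~q_31) alone gives q_31 = 0.
(q_32) alone gives q_32 = 1.
But (~q_32) is also a unit clause — contradiction.
Backtrack on q_11: now try q_11 = 0.
(q_12) alone gives q_12 = 1.
(~q_22) alone gives q_22 = 0.
(q_21) alone gives q_21 = 1.
(~q_31) alone gives q_31 = 0.
(q_32) alone gives q_32 = 1.
But (~q_32) is also a unit clause — contradiction.
Both values of q_11 lead to a conflict.

UNSATISFIABLE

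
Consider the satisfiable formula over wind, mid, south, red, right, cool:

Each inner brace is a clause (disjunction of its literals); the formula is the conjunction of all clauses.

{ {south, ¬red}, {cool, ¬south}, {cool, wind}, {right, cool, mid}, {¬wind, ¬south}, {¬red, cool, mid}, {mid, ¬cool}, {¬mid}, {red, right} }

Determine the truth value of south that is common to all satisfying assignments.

False

Suppose south = True.
The clause (cool) is unit, so cool = True.
The clause (¬wind) is unit, so wind = False.
The clause (mid) is unit, so mid = True.
Now (¬mid) is unsatisfied and unit — conflict.
So every satisfying assignment has south = False.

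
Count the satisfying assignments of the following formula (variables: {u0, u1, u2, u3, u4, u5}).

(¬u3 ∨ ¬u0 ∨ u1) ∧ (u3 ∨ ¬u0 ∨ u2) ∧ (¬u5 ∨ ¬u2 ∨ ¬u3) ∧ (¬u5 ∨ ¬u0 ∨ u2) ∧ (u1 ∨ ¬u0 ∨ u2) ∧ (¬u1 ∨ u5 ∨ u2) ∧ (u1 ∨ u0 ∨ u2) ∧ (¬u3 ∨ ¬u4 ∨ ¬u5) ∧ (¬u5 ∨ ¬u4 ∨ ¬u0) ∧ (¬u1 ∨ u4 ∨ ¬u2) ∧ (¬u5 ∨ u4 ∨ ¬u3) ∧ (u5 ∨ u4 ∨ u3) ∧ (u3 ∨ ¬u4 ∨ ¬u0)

12

There are 2^6 = 64 truth assignments over (u0, u1, u2, u3, u4, u5).
Split on u2. With u2 = True, the clauses containing u2 are satisfied and ¬u2 drops from the rest; 10 of the 2^5 = 32 assignments to the other variables satisfy what remains.
With u2 = False, by the same count on the reduced clause set, 2 assignments work.
(One model: u0=F, u1=F, u2=T, u3=F, u4=F, u5=T.)
Total: 10 + 2 = 12.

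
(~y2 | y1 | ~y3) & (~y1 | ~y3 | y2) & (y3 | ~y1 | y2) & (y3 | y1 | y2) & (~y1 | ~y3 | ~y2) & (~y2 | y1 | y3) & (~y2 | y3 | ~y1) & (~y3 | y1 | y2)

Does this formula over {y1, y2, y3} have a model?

No

Case y2 = 0:
Case y1 = 0:
From the singleton clause (y3), y3 = 1.
Now (~y3) is unsatisfied and unit — conflict.
That branch fails; take y1 = 1 instead.
From the singleton clause (~y3), y3 = 0.
Now (y3) is unsatisfied and unit — conflict.
Either choice for y1 ends in contradiction.
That branch fails; take y2 = 1 instead.
Case y1 = 1:
From the singleton clause (~y3), y3 = 0.
Now (y3) is unsatisfied and unit — conflict.
That branch fails; take y1 = 0 instead.
From the singleton clause (~y3), y3 = 0.
Now (y3) is unsatisfied and unit — conflict.
Either choice for y1 ends in contradiction.
Either choice for y2 ends in contradiction.
No assignment satisfies every clause.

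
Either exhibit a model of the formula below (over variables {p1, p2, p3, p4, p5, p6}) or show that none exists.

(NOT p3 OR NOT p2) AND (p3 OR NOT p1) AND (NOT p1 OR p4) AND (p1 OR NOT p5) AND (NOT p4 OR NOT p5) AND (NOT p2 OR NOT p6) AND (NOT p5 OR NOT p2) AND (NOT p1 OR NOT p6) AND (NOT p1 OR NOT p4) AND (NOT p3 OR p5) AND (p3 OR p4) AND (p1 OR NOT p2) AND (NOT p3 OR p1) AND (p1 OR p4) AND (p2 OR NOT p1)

Suppose p3 = false.
Unit clause (NOT p1) forces p1 = false.
Unit clause (NOT p5) forces p5 = false.
Unit clause (p4) forces p4 = true.
Unit clause (NOT p2) forces p2 = false.
No clause remains; p6 is free.

p1 ↦ false, p2 ↦ false, p3 ↦ false, p4 ↦ true, p5 ↦ false, p6 ↦ false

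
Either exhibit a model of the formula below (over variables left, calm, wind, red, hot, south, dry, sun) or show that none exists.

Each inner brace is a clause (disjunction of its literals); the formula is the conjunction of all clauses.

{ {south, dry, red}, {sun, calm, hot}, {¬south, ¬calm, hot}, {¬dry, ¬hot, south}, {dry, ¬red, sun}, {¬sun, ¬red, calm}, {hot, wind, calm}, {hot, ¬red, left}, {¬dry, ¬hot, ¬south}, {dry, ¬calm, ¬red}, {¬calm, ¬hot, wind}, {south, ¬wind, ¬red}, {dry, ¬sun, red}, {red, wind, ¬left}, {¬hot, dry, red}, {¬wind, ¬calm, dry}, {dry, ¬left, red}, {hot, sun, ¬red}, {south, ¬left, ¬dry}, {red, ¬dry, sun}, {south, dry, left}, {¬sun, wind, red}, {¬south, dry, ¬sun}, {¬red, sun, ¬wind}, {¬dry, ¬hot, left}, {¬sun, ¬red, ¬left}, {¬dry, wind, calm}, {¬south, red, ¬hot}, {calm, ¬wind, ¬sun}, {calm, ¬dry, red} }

left=False, calm=True, wind=True, red=False, hot=False, south=False, dry=True, sun=True

Branch on south: set south = False.
Branch on dry: set dry = True.
The clause (¬hot) is unit, so hot = False.
The clause (¬left) is unit, so left = False.
The clause (¬red) is unit, so red = False.
The clause (sun) is unit, so sun = True.
The clause (wind) is unit, so wind = True.
The clause (calm) is unit, so calm = True.
This assignment satisfies each clause.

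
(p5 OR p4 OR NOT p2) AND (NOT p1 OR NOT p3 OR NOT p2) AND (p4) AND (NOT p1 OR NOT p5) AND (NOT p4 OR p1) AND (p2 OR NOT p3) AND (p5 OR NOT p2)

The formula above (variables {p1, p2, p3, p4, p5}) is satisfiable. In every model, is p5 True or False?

Suppose p5 = true.
The clause (p4) is unit, so p4 = true.
The clause (NOT p1) is unit, so p1 = false.
But (p1) is also a unit clause — contradiction.
So every satisfying assignment has p5 = False.

False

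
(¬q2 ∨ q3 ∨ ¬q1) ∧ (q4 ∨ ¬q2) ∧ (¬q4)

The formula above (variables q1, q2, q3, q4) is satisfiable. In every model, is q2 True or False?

Suppose q2 = True.
Unit clause (q4) forces q4 = True.
That conflicts with the unit clause (¬q4).
So every satisfying assignment has q2 = False.

False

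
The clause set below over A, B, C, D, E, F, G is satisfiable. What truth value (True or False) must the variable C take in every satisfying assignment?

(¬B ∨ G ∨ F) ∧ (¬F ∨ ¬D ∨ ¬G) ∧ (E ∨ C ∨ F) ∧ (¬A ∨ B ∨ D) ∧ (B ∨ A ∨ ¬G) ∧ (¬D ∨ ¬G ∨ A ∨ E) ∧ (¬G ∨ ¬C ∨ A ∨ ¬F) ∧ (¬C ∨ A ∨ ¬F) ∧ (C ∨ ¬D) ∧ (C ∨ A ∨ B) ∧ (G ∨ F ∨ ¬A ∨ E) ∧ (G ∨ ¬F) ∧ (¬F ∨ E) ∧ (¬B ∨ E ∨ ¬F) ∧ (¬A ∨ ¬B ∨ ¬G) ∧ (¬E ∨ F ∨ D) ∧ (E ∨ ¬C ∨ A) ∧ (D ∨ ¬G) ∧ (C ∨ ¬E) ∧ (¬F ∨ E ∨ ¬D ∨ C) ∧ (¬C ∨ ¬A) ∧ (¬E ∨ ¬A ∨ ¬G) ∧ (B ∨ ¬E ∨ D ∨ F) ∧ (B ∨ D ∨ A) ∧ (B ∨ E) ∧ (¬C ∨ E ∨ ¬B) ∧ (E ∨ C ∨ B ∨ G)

Suppose C = False.
Unit clause (¬D) forces D = False.
Unit clause (¬G) forces G = False.
Unit clause (¬F) forces F = False.
Unit clause (¬B) forces B = False.
Unit clause (E) forces E = True.
Now (¬E) is unsatisfied and unit — conflict.
So every satisfying assignment has C = True.

True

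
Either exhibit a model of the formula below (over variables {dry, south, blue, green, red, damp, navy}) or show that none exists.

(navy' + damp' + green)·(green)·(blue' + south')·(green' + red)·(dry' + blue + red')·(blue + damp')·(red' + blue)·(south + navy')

The clause (green) is unit, so green = 1.
The clause (red) is unit, so red = 1.
The clause (blue) is unit, so blue = 1.
The clause (south') is unit, so south = 0.
The clause (navy') is unit, so navy = 0.
Every clause is now satisfied; dry, damp are unconstrained.

dry: 0, south: 0, blue: 1, green: 1, red: 1, damp: 0, navy: 0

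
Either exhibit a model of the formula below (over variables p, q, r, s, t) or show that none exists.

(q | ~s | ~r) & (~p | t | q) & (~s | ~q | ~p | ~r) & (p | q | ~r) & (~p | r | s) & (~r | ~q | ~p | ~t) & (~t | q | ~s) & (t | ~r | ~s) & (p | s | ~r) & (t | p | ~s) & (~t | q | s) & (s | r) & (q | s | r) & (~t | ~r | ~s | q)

Suppose s = 1.
Suppose q = 1.
Suppose p = 0.
Unit clause (t) forces t = 1.
All clauses hold; r can take either value.

p=0; q=1; r=1; s=1; t=1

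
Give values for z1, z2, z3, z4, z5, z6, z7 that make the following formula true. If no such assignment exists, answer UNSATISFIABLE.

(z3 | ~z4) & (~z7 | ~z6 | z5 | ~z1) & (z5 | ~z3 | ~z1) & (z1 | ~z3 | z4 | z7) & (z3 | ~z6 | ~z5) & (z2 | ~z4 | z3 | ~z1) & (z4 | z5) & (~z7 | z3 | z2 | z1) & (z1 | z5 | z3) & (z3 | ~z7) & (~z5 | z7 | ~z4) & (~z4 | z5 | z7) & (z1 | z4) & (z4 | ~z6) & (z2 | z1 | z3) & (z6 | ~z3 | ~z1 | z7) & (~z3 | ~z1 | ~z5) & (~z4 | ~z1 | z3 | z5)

z1=0,  z2=0,  z3=1,  z4=1,  z5=0,  z6=0,  z7=1

Case z3 = 1:
Case z5 = 0:
(~z1) alone gives z1 = 0.
(z4) alone gives z4 = 1.
(z7) alone gives z7 = 1.
Every clause is now satisfied; z2, z6 are unconstrained.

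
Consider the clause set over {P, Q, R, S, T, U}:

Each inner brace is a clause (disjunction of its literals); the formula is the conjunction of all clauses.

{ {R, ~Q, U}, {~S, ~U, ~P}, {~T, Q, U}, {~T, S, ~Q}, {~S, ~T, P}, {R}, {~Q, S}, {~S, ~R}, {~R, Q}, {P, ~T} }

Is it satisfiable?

From the singleton clause (R), R = 1.
From the singleton clause (~S), S = 0.
From the singleton clause (~Q), Q = 0.
Now (Q) is unsatisfied and unit — conflict.
No assignment satisfies every clause.

No, unsatisfiable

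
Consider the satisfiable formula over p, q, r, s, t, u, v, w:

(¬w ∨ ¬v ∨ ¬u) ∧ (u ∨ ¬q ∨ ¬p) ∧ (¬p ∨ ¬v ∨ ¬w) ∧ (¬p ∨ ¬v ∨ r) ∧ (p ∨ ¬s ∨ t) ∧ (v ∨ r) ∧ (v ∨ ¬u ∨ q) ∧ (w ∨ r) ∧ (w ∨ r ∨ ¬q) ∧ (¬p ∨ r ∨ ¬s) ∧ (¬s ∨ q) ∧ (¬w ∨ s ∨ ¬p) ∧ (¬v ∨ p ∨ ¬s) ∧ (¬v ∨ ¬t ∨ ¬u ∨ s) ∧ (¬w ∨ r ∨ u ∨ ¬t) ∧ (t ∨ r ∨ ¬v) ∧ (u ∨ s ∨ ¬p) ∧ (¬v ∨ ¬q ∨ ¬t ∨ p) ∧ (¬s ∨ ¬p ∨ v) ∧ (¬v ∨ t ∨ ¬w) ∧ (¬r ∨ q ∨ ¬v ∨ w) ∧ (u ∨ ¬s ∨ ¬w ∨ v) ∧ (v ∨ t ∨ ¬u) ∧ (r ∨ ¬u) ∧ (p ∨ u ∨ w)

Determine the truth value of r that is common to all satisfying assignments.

Suppose r = False.
Unit clause (v) forces v = True.
Unit clause (¬p) forces p = False.
Unit clause (w) forces w = True.
Unit clause (¬u) forces u = False.
Unit clause (¬s) forces s = False.
Unit clause (¬t) forces t = False.
But (t) is also a unit clause — contradiction.
So every satisfying assignment has r = True.

True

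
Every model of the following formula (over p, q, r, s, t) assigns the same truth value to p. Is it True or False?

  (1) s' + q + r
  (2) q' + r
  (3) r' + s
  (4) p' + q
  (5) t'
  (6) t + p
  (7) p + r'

True

Suppose p = 0.
The clause (t') is unit, so t = 0.
Now (t) is unsatisfied and unit — conflict.
So every satisfying assignment has p = True.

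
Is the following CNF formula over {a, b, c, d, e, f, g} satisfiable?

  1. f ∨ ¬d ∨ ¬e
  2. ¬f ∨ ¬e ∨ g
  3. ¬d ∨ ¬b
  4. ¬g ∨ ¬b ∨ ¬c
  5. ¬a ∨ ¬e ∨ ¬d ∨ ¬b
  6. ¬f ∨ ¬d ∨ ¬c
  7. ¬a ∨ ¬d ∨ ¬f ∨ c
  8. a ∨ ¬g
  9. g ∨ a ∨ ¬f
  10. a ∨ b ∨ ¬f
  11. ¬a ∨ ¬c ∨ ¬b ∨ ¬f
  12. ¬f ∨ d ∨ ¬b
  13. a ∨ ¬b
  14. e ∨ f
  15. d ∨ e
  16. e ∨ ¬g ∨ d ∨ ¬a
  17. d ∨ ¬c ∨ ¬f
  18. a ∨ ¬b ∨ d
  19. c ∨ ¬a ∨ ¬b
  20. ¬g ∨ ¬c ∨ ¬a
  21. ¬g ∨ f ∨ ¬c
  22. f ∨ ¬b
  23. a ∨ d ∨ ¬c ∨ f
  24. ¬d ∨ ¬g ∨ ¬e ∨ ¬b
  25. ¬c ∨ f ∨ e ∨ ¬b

Suppose d = False.
(e) alone gives e = True.
Suppose f = False.
(¬b) alone gives b = False.
Suppose a = True.
Suppose g = False.
All clauses hold; c can take either value.
A satisfying assignment: a ↦ True,  b ↦ False,  c ↦ True,  d ↦ False,  e ↦ True,  f ↦ False,  g ↦ False.

Yes, satisfiable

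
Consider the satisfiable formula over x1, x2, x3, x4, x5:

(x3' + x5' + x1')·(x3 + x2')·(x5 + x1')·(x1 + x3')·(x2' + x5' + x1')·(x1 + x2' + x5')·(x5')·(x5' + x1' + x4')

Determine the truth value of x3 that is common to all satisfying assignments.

Suppose x3 = 1.
(x1) alone gives x1 = 1.
(x5') alone gives x5 = 0.
But (x5) is also a unit clause — contradiction.
So every satisfying assignment has x3 = False.

False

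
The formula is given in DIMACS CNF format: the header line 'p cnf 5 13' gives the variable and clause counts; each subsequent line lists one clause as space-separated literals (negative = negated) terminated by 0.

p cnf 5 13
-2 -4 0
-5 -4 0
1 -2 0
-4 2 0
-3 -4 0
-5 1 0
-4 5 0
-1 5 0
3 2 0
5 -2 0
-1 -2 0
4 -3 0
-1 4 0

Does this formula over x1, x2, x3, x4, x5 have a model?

Unsatisfiable

Suppose x2 = False.
(¬x4) alone gives x4 = False.
(x3) alone gives x3 = True.
But (¬x3) is also a unit clause — contradiction.
Backtrack on x2: now try x2 = True.
(¬x4) alone gives x4 = False.
(x1) alone gives x1 = True.
But (¬x1) is also a unit clause — contradiction.
Either choice for x2 ends in contradiction.
No assignment satisfies every clause.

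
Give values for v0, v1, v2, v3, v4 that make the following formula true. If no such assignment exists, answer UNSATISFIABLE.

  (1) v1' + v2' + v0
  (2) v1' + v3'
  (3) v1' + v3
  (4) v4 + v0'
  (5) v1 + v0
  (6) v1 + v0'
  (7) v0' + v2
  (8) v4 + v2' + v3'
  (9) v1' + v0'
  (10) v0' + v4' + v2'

Suppose v1 = 0.
The clause (v0) is unit, so v0 = 1.
But (v0') is also a unit clause — contradiction.
That branch fails; take v1 = 1 instead.
The clause (v3') is unit, so v3 = 0.
But (v3) is also a unit clause — contradiction.
Both values of v1 lead to a conflict.

UNSATISFIABLE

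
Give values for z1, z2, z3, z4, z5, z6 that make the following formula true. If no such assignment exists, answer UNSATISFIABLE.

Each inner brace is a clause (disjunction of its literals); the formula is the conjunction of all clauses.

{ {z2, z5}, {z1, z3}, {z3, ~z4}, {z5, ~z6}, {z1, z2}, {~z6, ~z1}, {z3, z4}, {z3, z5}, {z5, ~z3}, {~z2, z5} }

z1=1; z2=0; z3=1; z4=0; z5=1; z6=0

Case z2 = 0:
The clause (z5) is unit, so z5 = 1.
The clause (z1) is unit, so z1 = 1.
The clause (~z6) is unit, so z6 = 0.
Case z3 = 1:
Every clause is now satisfied; z4 is unconstrained.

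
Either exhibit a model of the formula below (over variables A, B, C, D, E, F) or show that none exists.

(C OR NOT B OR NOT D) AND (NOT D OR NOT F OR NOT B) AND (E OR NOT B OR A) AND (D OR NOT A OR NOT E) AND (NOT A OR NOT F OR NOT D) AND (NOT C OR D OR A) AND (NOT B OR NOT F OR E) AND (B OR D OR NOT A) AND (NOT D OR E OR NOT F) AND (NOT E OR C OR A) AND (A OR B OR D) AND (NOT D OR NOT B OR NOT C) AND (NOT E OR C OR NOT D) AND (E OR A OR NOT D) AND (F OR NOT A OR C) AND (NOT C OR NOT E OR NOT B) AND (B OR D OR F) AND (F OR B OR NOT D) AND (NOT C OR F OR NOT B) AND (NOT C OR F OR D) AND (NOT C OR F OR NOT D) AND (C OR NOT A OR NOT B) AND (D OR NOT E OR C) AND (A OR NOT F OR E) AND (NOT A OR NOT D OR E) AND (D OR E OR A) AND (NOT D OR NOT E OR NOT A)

Branch on C: set C = true.
Branch on D: set D = true.
From the singleton clause (NOT B), B = false.
From the singleton clause (F), F = true.
From the singleton clause (NOT A), A = false.
From the singleton clause (E), E = true.
All clauses are satisfied.

A=false, B=false, C=true, D=true, E=true, F=true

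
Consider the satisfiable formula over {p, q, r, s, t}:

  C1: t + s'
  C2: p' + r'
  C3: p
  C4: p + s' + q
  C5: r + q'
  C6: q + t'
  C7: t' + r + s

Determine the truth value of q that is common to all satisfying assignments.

Suppose q = 1.
Unit clause (p) forces p = 1.
Unit clause (r') forces r = 0.
But (r) is also a unit clause — contradiction.
So every satisfying assignment has q = False.

False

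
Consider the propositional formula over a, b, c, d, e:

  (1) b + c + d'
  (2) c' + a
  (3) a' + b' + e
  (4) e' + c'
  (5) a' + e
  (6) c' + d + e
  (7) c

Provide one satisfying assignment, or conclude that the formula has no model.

UNSATISFIABLE

The clause (c) is unit, so c = 1.
The clause (a) is unit, so a = 1.
The clause (e') is unit, so e = 0.
Now (e) is unsatisfied and unit — conflict.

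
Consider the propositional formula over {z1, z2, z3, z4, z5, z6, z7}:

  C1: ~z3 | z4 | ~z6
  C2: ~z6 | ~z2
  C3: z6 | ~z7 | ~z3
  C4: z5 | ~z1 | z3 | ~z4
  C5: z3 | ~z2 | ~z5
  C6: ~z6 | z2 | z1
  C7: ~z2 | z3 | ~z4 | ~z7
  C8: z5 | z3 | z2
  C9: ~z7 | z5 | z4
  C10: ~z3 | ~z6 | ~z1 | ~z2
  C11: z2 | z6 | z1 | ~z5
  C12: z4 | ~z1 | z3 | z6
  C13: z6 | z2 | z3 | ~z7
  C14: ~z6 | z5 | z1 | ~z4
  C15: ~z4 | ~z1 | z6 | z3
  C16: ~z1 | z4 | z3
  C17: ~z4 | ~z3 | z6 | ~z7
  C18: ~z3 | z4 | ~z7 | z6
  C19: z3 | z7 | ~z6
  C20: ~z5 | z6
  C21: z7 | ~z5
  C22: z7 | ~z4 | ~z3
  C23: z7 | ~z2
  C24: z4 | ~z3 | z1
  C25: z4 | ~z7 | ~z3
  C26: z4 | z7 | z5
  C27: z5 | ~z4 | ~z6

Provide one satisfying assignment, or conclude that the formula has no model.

Branch on z6: set z6 = 1.
Unit clause (~z2) forces z2 = 0.
Unit clause (z1) forces z1 = 1.
Branch on z3: set z3 = 1.
Unit clause (z4) forces z4 = 1.
Unit clause (z7) forces z7 = 1.
Unit clause (z5) forces z5 = 1.
This assignment satisfies each clause.

z1: 1, z2: 0, z3: 1, z4: 1, z5: 1, z6: 1, z7: 1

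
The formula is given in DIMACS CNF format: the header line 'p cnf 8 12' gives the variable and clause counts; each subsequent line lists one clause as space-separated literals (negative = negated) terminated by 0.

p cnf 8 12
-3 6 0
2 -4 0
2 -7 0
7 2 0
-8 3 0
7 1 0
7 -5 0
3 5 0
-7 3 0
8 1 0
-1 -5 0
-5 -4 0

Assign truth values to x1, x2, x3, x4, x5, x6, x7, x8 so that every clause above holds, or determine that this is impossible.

x1: True; x2: True; x3: True; x4: True; x5: False; x6: True; x7: False; x8: True

Branch on x3: set x3 = True.
From the singleton clause (x6), x6 = True.
Branch on x2: set x2 = True.
Branch on x7: set x7 = False.
From the singleton clause (x1), x1 = True.
From the singleton clause (¬x5), x5 = False.
No clause remains; x4, x8 are free.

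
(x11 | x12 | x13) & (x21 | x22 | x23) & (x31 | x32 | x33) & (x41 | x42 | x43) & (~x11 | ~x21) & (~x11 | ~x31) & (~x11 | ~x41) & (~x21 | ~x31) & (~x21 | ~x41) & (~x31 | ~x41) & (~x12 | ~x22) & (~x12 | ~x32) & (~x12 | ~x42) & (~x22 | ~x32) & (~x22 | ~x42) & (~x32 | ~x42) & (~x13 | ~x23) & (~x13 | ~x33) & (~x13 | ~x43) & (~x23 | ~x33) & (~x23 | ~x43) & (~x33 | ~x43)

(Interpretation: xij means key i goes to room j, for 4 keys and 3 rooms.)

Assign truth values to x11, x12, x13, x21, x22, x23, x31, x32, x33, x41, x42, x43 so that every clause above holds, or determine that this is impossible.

Try x11 = 0.
Try x12 = 1.
From the singleton clause (~x22), x22 = 0.
From the singleton clause (~x32), x32 = 0.
From the singleton clause (~x42), x42 = 0.
Try x21 = 1.
From the singleton clause (~x31), x31 = 0.
From the singleton clause (x33), x33 = 1.
From the singleton clause (~x41), x41 = 0.
From the singleton clause (x43), x43 = 1.
Now (~x43) is unsatisfied and unit — conflict.
Backtrack on x21: now try x21 = 0.
From the singleton clause (x23), x23 = 1.
From the singleton clause (~x13), x13 = 0.
From the singleton clause (~x33), x33 = 0.
From the singleton clause (x31), x31 = 1.
From the singleton clause (~x41), x41 = 0.
From the singleton clause (x43), x43 = 1.
Now (~x43) is unsatisfied and unit — conflict.
Neither x21 = 1 nor x21 = 0 works.
Backtrack on x12: now try x12 = 0.
From the singleton clause (x13), x13 = 1.
From the singleton clause (~x23), x23 = 0.
From the singleton clause (~x33), x33 = 0.
From the singleton clause (~x43), x43 = 0.
Try x21 = 1.
From the singleton clause (~x31), x31 = 0.
From the singleton clause (x32), x32 = 1.
From the singleton clause (~x41), x41 = 0.
From the singleton clause (x42), x42 = 1.
Now (~x42) is unsatisfied and unit — conflict.
Backtrack on x21: now try x21 = 0.
From the singleton clause (x22), x22 = 1.
From the singleton clause (~x32), x32 = 0.
From the singleton clause (x31), x31 = 1.
From the singleton clause (~x41), x41 = 0.
From the singleton clause (x42), x42 = 1.
Now (~x42) is unsatisfied and unit — conflict.
Neither x21 = 1 nor x21 = 0 works.
Neither x12 = 1 nor x12 = 0 works.
Backtrack on x11: now try x11 = 1.
From the singleton clause (~x21), x21 = 0.
From the singleton clause (~x31), x31 = 0.
From the singleton clause (~x41), x41 = 0.
Try x22 = 1.
From the singleton clause (~x12), x12 = 0.
From the singleton clause (~x32), x32 = 0.
From the singleton clause (x33), x33 = 1.
From the singleton clause (~x42), x42 = 0.
From the singleton clause (x43), x43 = 1.
Now (~x43) is unsatisfied and unit — conflict.
Backtrack on x22: now try x22 = 0.
From the singleton clause (x23), x23 = 1.
From the singleton clause (~x13), x13 = 0.
From the singleton clause (~x33), x33 = 0.
From the singleton clause (x32), x32 = 1.
From the singleton clause (~x12), x12 = 0.
From the singleton clause (~x42), x42 = 0.
From the singleton clause (x43), x43 = 1.
Now (~x43) is unsatisfied and unit — conflict.
Neither x22 = 1 nor x22 = 0 works.
Neither x11 = 1 nor x11 = 0 works.

UNSATISFIABLE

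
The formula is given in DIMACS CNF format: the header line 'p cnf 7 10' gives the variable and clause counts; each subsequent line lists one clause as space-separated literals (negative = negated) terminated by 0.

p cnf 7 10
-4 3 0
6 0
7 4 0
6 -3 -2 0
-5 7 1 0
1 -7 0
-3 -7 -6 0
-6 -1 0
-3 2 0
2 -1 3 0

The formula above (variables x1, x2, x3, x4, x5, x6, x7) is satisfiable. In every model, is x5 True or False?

False

Suppose x5 = True.
The clause (x6) is unit, so x6 = True.
The clause (¬x1) is unit, so x1 = False.
The clause (x7) is unit, so x7 = True.
That conflicts with the unit clause (¬x7).
So every satisfying assignment has x5 = False.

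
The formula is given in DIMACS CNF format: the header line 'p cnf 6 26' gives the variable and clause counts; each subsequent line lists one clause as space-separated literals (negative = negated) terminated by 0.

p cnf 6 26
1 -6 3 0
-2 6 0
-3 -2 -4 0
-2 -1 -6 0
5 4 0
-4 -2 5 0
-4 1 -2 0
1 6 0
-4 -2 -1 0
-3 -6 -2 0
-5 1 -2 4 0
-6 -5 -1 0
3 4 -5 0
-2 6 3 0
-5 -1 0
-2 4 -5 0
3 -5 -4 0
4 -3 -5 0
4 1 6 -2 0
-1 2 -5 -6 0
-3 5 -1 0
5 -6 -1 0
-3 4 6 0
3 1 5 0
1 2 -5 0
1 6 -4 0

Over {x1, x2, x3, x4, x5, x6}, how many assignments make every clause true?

There are 2^6 = 64 truth assignments over (x1, x2, x3, x4, x5, x6).
Split on x4. With x4 = True, the clauses containing x4 are satisfied and ¬x4 drops from the rest; 2 of the 2^5 = 32 assignments to the other variables satisfy what remains.
With x4 = False, by the same count on the reduced clause set, 0 assignments work.
(One model: x1=F, x2=F, x3=T, x4=T, x5=F, x6=T.)
Total: 2 + 0 = 2.

2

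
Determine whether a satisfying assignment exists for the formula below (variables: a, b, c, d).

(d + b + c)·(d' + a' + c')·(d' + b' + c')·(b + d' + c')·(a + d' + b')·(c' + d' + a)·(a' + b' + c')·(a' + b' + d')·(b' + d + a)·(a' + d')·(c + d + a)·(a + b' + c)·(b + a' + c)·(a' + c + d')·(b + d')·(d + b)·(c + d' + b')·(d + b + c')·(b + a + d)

Satisfiable

Case a = 1:
(d') alone gives d = 0.
(b) alone gives b = 1.
(c') alone gives c = 0.
This assignment satisfies each clause.
A satisfying assignment: a: 1; b: 1; c: 0; d: 0.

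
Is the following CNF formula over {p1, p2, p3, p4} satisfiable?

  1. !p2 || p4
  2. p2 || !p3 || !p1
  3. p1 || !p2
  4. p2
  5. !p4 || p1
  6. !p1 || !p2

No

Unit clause (p2) forces p2 = true.
Unit clause (p4) forces p4 = true.
Unit clause (p1) forces p1 = true.
That conflicts with the unit clause (!p1).
No assignment satisfies every clause.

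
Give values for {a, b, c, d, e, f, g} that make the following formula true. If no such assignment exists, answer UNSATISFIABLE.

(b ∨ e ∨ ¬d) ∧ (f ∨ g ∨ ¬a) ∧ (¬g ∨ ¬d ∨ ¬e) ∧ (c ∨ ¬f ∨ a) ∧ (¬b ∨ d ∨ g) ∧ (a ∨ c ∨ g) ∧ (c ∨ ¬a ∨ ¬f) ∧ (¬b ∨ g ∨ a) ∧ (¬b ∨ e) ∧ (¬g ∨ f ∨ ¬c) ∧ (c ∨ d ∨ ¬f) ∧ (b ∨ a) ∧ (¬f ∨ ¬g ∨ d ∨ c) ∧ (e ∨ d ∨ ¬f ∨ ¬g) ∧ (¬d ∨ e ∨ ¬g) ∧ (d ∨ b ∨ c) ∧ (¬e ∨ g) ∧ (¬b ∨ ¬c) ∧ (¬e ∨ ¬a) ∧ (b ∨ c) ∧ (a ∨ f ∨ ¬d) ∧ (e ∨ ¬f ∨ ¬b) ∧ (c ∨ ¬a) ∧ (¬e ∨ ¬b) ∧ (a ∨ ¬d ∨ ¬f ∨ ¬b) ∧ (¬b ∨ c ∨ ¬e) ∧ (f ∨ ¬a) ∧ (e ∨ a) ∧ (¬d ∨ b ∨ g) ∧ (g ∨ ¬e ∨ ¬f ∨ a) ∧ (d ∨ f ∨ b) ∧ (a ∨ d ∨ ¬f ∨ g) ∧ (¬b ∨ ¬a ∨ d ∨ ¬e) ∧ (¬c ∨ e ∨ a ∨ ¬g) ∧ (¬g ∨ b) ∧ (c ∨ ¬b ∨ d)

a: True, b: False, c: True, d: False, e: False, f: True, g: False

Branch on b: set b = False.
The clause (a) is unit, so a = True.
The clause (¬e) is unit, so e = False.
The clause (¬d) is unit, so d = False.
The clause (c) is unit, so c = True.
The clause (f) is unit, so f = True.
The clause (¬g) is unit, so g = False.
Every clause now holds.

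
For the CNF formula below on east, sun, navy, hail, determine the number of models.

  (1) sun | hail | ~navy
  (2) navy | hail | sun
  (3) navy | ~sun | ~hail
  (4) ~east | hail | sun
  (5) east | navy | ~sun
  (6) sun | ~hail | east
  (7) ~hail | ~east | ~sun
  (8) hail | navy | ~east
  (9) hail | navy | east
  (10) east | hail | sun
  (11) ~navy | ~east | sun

4

There are 2^4 = 16 truth assignments over (east, sun, navy, hail).
Split on hail. With hail = 1, the clauses containing hail are satisfied and ~hail drops from the rest; 2 of the 2^3 = 8 assignments to the other variables satisfy what remains.
With hail = 0, by the same count on the reduced clause set, 2 assignments work.
(One model: east=F, sun=T, navy=T, hail=F.)
Total: 2 + 2 = 4.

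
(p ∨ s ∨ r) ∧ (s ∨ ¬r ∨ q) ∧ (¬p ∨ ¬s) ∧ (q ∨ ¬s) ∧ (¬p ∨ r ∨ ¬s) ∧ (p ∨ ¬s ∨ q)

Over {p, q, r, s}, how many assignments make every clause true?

There are 2^4 = 16 truth assignments over (p, q, r, s).
Check each against the 6 clauses (columns in the order p, q, r, s):
  F F F F  ✗ fails (p ∨ s ∨ r)
  F F F T  ✗ fails (q ∨ ¬s)
  F F T F  ✗ fails (s ∨ ¬r ∨ q)
  F F T T  ✗ fails (q ∨ ¬s)
  F T F F  ✗ fails (p ∨ s ∨ r)
  F T F T  ✓ satisfies all
  F T T F  ✓ satisfies all
  F T T T  ✓ satisfies all
  T F F F  ✓ satisfies all
  T F F T  ✗ fails (¬p ∨ ¬s)
  T F T F  ✗ fails (s ∨ ¬r ∨ q)
  T F T T  ✗ fails (¬p ∨ ¬s)
  T T F F  ✓ satisfies all
  T T F T  ✗ fails (¬p ∨ ¬s)
  T T T F  ✓ satisfies all
  T T T T  ✗ fails (¬p ∨ ¬s)
6 of the 16 rows are models.

6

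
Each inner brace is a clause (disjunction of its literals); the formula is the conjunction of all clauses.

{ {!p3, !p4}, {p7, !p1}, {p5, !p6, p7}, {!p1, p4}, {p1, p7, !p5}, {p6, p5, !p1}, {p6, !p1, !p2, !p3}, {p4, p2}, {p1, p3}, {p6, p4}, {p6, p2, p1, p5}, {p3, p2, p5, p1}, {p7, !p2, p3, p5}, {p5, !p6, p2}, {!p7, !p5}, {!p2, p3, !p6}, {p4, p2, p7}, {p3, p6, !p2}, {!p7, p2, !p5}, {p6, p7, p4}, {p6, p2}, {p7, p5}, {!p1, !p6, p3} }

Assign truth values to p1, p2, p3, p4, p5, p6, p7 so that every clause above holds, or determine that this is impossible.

p1=false; p2=true; p3=true; p4=false; p5=false; p6=true; p7=true

Case p3 = true:
Unit clause (!p4) forces p4 = false.
Unit clause (!p1) forces p1 = false.
Unit clause (p2) forces p2 = true.
Unit clause (p6) forces p6 = true.
Case p5 = false:
Unit clause (p7) forces p7 = true.
Every clause now holds.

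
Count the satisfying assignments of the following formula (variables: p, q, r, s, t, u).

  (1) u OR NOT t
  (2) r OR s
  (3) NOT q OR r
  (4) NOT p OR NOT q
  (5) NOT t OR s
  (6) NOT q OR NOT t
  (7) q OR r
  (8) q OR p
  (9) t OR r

9

There are 2^6 = 64 truth assignments over (p, q, r, s, t, u).
Split on p. With p = true, the clauses containing p are satisfied and NOT p drops from the rest; 5 of the 2^5 = 32 assignments to the other variables satisfy what remains.
With p = false, by the same count on the reduced clause set, 4 assignments work.
(One model: p=F, q=T, r=T, s=F, t=F, u=F.)
Total: 5 + 4 = 9.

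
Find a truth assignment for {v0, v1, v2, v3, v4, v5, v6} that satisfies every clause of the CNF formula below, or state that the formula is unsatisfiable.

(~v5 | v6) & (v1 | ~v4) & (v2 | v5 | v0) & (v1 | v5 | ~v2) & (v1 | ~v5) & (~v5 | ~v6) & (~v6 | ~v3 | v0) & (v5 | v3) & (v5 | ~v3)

Branch on v5: set v5 = 0.
From the singleton clause (v3), v3 = 1.
Now (~v3) is unsatisfied and unit — conflict.
Backtrack on v5: now try v5 = 1.
From the singleton clause (v6), v6 = 1.
Now (~v6) is unsatisfied and unit — conflict.
Both values of v5 lead to a conflict.

UNSATISFIABLE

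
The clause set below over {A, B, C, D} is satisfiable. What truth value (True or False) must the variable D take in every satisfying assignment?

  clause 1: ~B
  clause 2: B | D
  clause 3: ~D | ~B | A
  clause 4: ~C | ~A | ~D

Suppose D = 0.
(~B) alone gives B = 0.
But (B) is also a unit clause — contradiction.
So every satisfying assignment has D = True.

True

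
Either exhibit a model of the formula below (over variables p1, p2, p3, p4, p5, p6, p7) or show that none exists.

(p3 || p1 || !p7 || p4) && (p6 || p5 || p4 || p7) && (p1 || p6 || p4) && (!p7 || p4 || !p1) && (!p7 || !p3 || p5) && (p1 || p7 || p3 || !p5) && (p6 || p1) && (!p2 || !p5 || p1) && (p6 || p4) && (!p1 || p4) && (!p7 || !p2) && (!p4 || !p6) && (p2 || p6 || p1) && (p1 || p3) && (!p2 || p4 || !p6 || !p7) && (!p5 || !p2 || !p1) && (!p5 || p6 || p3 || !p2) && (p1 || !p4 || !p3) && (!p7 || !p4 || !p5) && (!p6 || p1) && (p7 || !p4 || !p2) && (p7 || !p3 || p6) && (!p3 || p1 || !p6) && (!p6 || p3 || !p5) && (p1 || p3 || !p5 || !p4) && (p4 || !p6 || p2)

Case p6 = false:
Unit clause (p1) forces p1 = true.
Unit clause (p4) forces p4 = true.
Case p7 = true:
Unit clause (!p2) forces p2 = false.
Unit clause (!p5) forces p5 = false.
Unit clause (!p3) forces p3 = false.
Every clause now holds.

p1=true,  p2=false,  p3=false,  p4=true,  p5=false,  p6=false,  p7=true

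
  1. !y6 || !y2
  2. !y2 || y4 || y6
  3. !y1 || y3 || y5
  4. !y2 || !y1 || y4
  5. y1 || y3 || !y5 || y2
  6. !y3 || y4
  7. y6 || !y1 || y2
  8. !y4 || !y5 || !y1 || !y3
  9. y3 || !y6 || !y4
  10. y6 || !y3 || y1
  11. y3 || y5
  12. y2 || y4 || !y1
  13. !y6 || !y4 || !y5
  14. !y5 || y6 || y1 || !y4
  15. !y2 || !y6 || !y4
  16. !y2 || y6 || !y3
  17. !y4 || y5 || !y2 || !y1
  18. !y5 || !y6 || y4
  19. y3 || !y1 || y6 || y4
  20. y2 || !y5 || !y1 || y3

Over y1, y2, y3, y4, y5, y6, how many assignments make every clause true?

There are 2^6 = 64 truth assignments over (y1, y2, y3, y4, y5, y6).
Split on y4. With y4 = true, the clauses containing y4 are satisfied and !y4 drops from the rest; 3 of the 2^5 = 32 assignments to the other variables satisfy what remains.
With y4 = false, by the same count on the reduced clause set, 0 assignments work.
(One model: y1=F, y2=F, y3=T, y4=T, y5=F, y6=T.)
Total: 3 + 0 = 3.

3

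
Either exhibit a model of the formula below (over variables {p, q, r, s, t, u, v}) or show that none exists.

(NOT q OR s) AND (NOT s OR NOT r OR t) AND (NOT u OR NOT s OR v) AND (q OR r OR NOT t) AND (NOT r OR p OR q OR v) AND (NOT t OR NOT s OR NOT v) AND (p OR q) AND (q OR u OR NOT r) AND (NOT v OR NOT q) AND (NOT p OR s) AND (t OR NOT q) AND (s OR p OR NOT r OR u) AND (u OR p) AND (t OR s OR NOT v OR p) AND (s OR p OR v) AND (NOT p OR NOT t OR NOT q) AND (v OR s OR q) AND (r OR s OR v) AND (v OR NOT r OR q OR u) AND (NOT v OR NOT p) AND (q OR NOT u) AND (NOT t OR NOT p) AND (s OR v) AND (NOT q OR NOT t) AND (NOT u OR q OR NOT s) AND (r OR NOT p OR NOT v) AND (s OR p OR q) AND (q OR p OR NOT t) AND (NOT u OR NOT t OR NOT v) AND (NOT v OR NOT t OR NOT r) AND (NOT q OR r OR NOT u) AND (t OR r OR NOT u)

p ↦ true,  q ↦ false,  r ↦ false,  s ↦ true,  t ↦ false,  u ↦ false,  v ↦ false

Suppose q = false.
Unit clause (p) forces p = true.
Unit clause (s) forces s = true.
Unit clause (NOT v) forces v = false.
Unit clause (NOT u) forces u = false.
Unit clause (NOT r) forces r = false.
Unit clause (NOT t) forces t = false.
All clauses are satisfied.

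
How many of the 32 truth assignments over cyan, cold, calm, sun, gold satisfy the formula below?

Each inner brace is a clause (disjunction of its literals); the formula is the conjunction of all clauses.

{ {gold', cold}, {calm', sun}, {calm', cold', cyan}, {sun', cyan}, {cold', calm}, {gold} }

1

There are 2^5 = 32 truth assignments over (cyan, cold, calm, sun, gold).
Split on calm. With calm = 1, the clauses containing calm are satisfied and calm' drops from the rest; 1 of the 2^4 = 16 assignments to the other variables satisfy what remains.
With calm = 0, by the same count on the reduced clause set, 0 assignments work.
Total: 1 + 0 = 1.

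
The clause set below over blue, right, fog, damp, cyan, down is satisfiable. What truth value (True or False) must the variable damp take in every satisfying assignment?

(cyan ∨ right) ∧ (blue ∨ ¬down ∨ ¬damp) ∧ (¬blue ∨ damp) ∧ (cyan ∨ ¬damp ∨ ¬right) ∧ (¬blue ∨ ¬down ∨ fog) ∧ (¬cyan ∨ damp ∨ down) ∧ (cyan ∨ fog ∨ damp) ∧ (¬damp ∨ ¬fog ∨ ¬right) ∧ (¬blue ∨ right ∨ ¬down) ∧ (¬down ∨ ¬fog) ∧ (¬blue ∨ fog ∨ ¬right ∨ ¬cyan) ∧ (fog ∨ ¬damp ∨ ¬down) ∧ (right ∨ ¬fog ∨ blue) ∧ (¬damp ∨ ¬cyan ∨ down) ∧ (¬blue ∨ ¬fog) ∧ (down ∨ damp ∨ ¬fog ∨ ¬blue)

False

Suppose damp = True.
Case cyan = True:
(down) alone gives down = True.
(blue) alone gives blue = True.
(fog) alone gives fog = True.
Now (¬fog) is unsatisfied and unit — conflict.
That branch fails; take cyan = False instead.
(right) alone gives right = True.
Now (¬right) is unsatisfied and unit — conflict.
Both values of cyan lead to a conflict.
So every satisfying assignment has damp = False.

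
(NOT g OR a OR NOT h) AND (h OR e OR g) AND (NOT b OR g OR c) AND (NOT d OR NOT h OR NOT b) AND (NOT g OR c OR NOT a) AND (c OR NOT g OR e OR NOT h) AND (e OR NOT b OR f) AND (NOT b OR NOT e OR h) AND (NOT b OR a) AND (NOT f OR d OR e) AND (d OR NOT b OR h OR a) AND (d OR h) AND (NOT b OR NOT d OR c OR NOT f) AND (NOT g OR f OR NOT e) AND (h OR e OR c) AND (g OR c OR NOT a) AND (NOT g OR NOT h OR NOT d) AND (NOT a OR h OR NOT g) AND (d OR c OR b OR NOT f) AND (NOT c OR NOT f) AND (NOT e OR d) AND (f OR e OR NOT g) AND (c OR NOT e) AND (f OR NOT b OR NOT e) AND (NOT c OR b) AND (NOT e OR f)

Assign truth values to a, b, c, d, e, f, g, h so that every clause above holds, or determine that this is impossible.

Try b = false.
Unit clause (NOT c) forces c = false.
Unit clause (NOT e) forces e = false.
Unit clause (h) forces h = true.
Unit clause (NOT g) forces g = false.
Unit clause (NOT a) forces a = false.
Try f = true.
Unit clause (d) forces d = true.
This assignment satisfies each clause.

a ↦ false; b ↦ false; c ↦ false; d ↦ true; e ↦ false; f ↦ true; g ↦ false; h ↦ true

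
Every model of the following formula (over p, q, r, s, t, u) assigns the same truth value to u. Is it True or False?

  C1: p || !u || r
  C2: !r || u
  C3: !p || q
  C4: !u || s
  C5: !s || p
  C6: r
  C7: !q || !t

True

Suppose u = false.
From the singleton clause (!r), r = false.
That conflicts with the unit clause (r).
So every satisfying assignment has u = True.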